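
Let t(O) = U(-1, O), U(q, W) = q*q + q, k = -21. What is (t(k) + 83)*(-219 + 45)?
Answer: -14442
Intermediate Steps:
U(q, W) = q + q² (U(q, W) = q² + q = q + q²)
t(O) = 0 (t(O) = -(1 - 1) = -1*0 = 0)
(t(k) + 83)*(-219 + 45) = (0 + 83)*(-219 + 45) = 83*(-174) = -14442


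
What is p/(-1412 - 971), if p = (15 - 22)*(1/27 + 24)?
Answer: 4543/64341 ≈ 0.070608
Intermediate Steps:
p = -4543/27 (p = -7*(1/27 + 24) = -7*649/27 = -4543/27 ≈ -168.26)
p/(-1412 - 971) = -4543/27/(-1412 - 971) = -4543/27/(-2383) = -1/2383*(-4543/27) = 4543/64341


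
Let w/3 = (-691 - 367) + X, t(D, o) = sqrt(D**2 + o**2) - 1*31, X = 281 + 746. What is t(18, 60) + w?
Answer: -124 + 6*sqrt(109) ≈ -61.358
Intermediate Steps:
X = 1027
t(D, o) = -31 + sqrt(D**2 + o**2) (t(D, o) = sqrt(D**2 + o**2) - 31 = -31 + sqrt(D**2 + o**2))
w = -93 (w = 3*((-691 - 367) + 1027) = 3*(-1058 + 1027) = 3*(-31) = -93)
t(18, 60) + w = (-31 + sqrt(18**2 + 60**2)) - 93 = (-31 + sqrt(324 + 3600)) - 93 = (-31 + sqrt(3924)) - 93 = (-31 + 6*sqrt(109)) - 93 = -124 + 6*sqrt(109)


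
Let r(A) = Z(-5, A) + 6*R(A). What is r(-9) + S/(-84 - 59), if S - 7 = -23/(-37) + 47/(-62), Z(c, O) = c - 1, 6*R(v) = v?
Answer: -4936375/328042 ≈ -15.048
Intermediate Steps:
R(v) = v/6
Z(c, O) = -1 + c
S = 15745/2294 (S = 7 + (-23/(-37) + 47/(-62)) = 7 + (-23*(-1/37) + 47*(-1/62)) = 7 + (23/37 - 47/62) = 7 - 313/2294 = 15745/2294 ≈ 6.8636)
r(A) = -6 + A (r(A) = (-1 - 5) + 6*(A/6) = -6 + A)
r(-9) + S/(-84 - 59) = (-6 - 9) + (15745/2294)/(-84 - 59) = -15 + (15745/2294)/(-143) = -15 - 1/143*15745/2294 = -15 - 15745/328042 = -4936375/328042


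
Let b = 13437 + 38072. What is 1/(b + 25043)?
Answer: 1/76552 ≈ 1.3063e-5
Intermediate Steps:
b = 51509
1/(b + 25043) = 1/(51509 + 25043) = 1/76552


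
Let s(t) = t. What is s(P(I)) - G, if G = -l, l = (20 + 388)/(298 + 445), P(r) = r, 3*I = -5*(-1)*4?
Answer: 16084/2229 ≈ 7.2158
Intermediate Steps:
I = 20/3 (I = (-5*(-1)*4)/3 = (5*4)/3 = (⅓)*20 = 20/3 ≈ 6.6667)
l = 408/743 ≈ 0.54913
G = -408/743 ≈ -0.54913
s(P(I)) - G = 20/3 - 1*(-408/743) = 20/3 + 408/743 = 16084/2229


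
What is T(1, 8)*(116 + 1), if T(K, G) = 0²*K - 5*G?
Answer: -4680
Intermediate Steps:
T(K, G) = -5*G (T(K, G) = 0*K - 5*G = 0 - 5*G = -5*G)
T(1, 8)*(116 + 1) = (-5*8)*(116 + 1) = -40*117 = -4680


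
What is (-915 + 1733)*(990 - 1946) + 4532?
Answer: -777476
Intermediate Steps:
(-915 + 1733)*(990 - 1946) + 4532 = 818*(-956) + 4532 = -782008 + 4532 = -777476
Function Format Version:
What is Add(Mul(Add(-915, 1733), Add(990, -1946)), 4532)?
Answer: -777476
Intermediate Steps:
Add(Mul(Add(-915, 1733), Add(990, -1946)), 4532) = Add(Mul(818, -956), 4532) = Add(-782008, 4532) = -777476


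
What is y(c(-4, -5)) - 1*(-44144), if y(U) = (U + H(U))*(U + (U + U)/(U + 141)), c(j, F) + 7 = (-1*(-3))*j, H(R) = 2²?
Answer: 2710454/61 ≈ 44434.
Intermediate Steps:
H(R) = 4
c(j, F) = -7 + 3*j (c(j, F) = -7 + (-1*(-3))*j = -7 + 3*j)
y(U) = (4 + U)*(U + 2*U/(141 + U)) (y(U) = (U + 4)*(U + (U + U)/(U + 141)) = (4 + U)*(U + (2*U)/(141 + U)) = (4 + U)*(U + 2*U/(141 + U)))
y(c(-4, -5)) - 1*(-44144) = (-7 + 3*(-4))*(572 + (-7 + 3*(-4))² + 147*(-7 + 3*(-4)))/(141 + (-7 + 3*(-4))) - 1*(-44144) = (-7 - 12)*(572 + (-7 - 12)² + 147*(-7 - 12))/(141 + (-7 - 12)) + 44144 = -19*(572 + (-19)² + 147*(-19))/(141 - 19) + 44144 = -19*(572 + 361 - 2793)/122 + 44144 = -19*1/122*(-1860) + 44144 = 17670/61 + 44144 = 2710454/61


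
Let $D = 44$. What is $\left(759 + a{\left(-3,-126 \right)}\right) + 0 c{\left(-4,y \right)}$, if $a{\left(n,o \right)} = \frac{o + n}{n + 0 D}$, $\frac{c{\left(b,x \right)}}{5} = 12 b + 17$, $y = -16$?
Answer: $802$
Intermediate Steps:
$c{\left(b,x \right)} = 85 + 60 b$ ($c{\left(b,x \right)} = 5 \left(12 b + 17\right) = 5 \left(17 + 12 b\right) = 85 + 60 b$)
$a{\left(n,o \right)} = \frac{n + o}{n}$ ($a{\left(n,o \right)} = \frac{o + n}{n + 0 \cdot 44} = \frac{n + o}{n + 0} = \frac{n + o}{n}$)
$\left(759 + a{\left(-3,-126 \right)}\right) + 0 c{\left(-4,y \right)} = \left(759 + \frac{-3 - 126}{-3}\right) + 0 \left(85 + 60 \left(-4\right)\right) = \left(759 - -43\right) + 0 \left(85 - 240\right) = \left(759 + 43\right) + 0 \left(-155\right) = 802 + 0 = 802$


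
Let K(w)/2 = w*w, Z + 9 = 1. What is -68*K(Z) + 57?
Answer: -8647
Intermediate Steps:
Z = -8 (Z = -9 + 1 = -8)
K(w) = 2*w² (K(w) = 2*(w*w) = 2*w²)
-68*K(Z) + 57 = -136*(-8)² + 57 = -136*64 + 57 = -68*128 + 57 = -8704 + 57 = -8647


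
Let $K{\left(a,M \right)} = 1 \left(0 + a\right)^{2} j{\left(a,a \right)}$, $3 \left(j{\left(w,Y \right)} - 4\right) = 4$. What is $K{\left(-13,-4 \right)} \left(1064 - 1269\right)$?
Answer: $- \frac{554320}{3} \approx -1.8477 \cdot 10^{5}$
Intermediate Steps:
$j{\left(w,Y \right)} = \frac{16}{3}$ ($j{\left(w,Y \right)} = 4 + \frac{1}{3} \cdot 4 = 4 + \frac{4}{3} = \frac{16}{3}$)
$K{\left(a,M \right)} = \frac{16 a^{2}}{3}$ ($K{\left(a,M \right)} = 1 \left(0 + a\right)^{2} \cdot \frac{16}{3} = 1 a^{2} \cdot \frac{16}{3} = a^{2} \cdot \frac{16}{3} = \frac{16 a^{2}}{3}$)
$K{\left(-13,-4 \right)} \left(1064 - 1269\right) = \frac{16 \left(-13\right)^{2}}{3} \left(1064 - 1269\right) = \frac{16}{3} \cdot 169 \left(-205\right) = \frac{2704}{3} \left(-205\right) = - \frac{554320}{3}$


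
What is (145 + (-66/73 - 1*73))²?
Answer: 26936100/5329 ≈ 5054.6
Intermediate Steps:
(145 + (-66/73 - 1*73))² = (145 + (-66*1/73 - 73))² = (145 + (-66/73 - 73))² = (145 - 5395/73)² = (5190/73)² = 26936100/5329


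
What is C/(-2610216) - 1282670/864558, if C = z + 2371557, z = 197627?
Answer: -38675377343/15671410587 ≈ -2.4679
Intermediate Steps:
C = 2569184 (C = 197627 + 2371557 = 2569184)
C/(-2610216) - 1282670/864558 = 2569184/(-2610216) - 1282670/864558 = 2569184*(-1/2610216) - 1282670*1/864558 = -321148/326277 - 641335/432279 = -38675377343/15671410587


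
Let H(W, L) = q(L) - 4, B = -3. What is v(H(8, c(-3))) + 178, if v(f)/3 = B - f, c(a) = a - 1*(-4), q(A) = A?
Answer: 178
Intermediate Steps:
c(a) = 4 + a (c(a) = a + 4 = 4 + a)
H(W, L) = -4 + L (H(W, L) = L - 4 = -4 + L)
v(f) = -9 - 3*f (v(f) = 3*(-3 - f) = -9 - 3*f)
v(H(8, c(-3))) + 178 = (-9 - 3*(-4 + (4 - 3))) + 178 = (-9 - 3*(-4 + 1)) + 178 = (-9 - 3*(-3)) + 178 = (-9 + 9) + 178 = 0 + 178 = 178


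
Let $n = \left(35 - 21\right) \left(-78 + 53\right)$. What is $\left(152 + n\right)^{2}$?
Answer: $39204$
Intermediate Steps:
$n = -350$ ($n = 14 \left(-25\right) = -350$)
$\left(152 + n\right)^{2} = \left(152 - 350\right)^{2} = \left(-198\right)^{2} = 39204$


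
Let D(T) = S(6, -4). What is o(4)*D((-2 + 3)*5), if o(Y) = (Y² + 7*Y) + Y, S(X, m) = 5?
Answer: 240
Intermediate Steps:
D(T) = 5
o(Y) = Y² + 8*Y
o(4)*D((-2 + 3)*5) = (4*(8 + 4))*5 = (4*12)*5 = 48*5 = 240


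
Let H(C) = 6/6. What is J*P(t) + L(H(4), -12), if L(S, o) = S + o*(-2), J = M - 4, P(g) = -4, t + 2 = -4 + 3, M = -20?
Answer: 121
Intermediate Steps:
t = -3 (t = -2 + (-4 + 3) = -2 - 1 = -3)
H(C) = 1 (H(C) = 6*(1/6) = 1)
J = -24 (J = -20 - 4 = -24)
L(S, o) = S - 2*o
J*P(t) + L(H(4), -12) = -24*(-4) + (1 - 2*(-12)) = 96 + (1 + 24) = 96 + 25 = 121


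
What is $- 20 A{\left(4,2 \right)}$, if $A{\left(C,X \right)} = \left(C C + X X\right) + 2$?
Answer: $-440$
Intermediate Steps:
$A{\left(C,X \right)} = 2 + C^{2} + X^{2}$ ($A{\left(C,X \right)} = \left(C^{2} + X^{2}\right) + 2 = 2 + C^{2} + X^{2}$)
$- 20 A{\left(4,2 \right)} = - 20 \left(2 + 4^{2} + 2^{2}\right) = - 20 \left(2 + 16 + 4\right) = \left(-20\right) 22 = -440$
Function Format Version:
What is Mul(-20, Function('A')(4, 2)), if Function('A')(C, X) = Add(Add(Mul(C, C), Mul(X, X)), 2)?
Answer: -440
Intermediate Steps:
Function('A')(C, X) = Add(2, Pow(C, 2), Pow(X, 2)) (Function('A')(C, X) = Add(Add(Pow(C, 2), Pow(X, 2)), 2) = Add(2, Pow(C, 2), Pow(X, 2)))
Mul(-20, Function('A')(4, 2)) = Mul(-20, Add(2, Pow(4, 2), Pow(2, 2))) = Mul(-20, Add(2, 16, 4)) = Mul(-20, 22) = -440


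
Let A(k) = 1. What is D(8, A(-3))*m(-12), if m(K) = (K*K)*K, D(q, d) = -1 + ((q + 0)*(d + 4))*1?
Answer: -67392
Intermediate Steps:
D(q, d) = -1 + q*(4 + d) (D(q, d) = -1 + (q*(4 + d))*1 = -1 + q*(4 + d))
m(K) = K³ (m(K) = K²*K = K³)
D(8, A(-3))*m(-12) = (-1 + 4*8 + 1*8)*(-12)³ = (-1 + 32 + 8)*(-1728) = 39*(-1728) = -67392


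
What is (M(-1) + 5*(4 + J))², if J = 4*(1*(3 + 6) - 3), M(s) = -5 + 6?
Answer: 19881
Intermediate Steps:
M(s) = 1
J = 24 (J = 4*(1*9 - 3) = 4*(9 - 3) = 4*6 = 24)
(M(-1) + 5*(4 + J))² = (1 + 5*(4 + 24))² = (1 + 5*28)² = (1 + 140)² = 141² = 19881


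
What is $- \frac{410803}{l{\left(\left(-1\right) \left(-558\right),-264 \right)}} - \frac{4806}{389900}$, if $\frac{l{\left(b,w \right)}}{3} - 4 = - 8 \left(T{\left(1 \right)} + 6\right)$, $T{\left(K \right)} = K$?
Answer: $\frac{40042834991}{15206100} \approx 2633.3$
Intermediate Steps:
$l{\left(b,w \right)} = -156$ ($l{\left(b,w \right)} = 12 + 3 \left(- 8 \left(1 + 6\right)\right) = 12 + 3 \left(\left(-8\right) 7\right) = 12 + 3 \left(-56\right) = 12 - 168 = -156$)
$- \frac{410803}{l{\left(\left(-1\right) \left(-558\right),-264 \right)}} - \frac{4806}{389900} = - \frac{410803}{-156} - \frac{4806}{389900} = \left(-410803\right) \left(- \frac{1}{156}\right) - \frac{2403}{194950} = \frac{410803}{156} - \frac{2403}{194950} = \frac{40042834991}{15206100}$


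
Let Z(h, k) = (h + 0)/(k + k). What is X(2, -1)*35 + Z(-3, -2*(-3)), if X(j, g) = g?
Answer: -141/4 ≈ -35.250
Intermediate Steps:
Z(h, k) = h/(2*k) (Z(h, k) = h/((2*k)) = h*(1/(2*k)) = h/(2*k))
X(2, -1)*35 + Z(-3, -2*(-3)) = -1*35 + (½)*(-3)/(-2*(-3)) = -35 + (½)*(-3)/6 = -35 + (½)*(-3)*(⅙) = -35 - ¼ = -141/4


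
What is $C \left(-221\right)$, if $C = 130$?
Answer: $-28730$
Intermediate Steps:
$C \left(-221\right) = 130 \left(-221\right) = -28730$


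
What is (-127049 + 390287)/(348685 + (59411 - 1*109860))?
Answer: 43873/49706 ≈ 0.88265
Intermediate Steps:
(-127049 + 390287)/(348685 + (59411 - 1*109860)) = 263238/(348685 + (59411 - 109860)) = 263238/(348685 - 50449) = 263238/298236 = 263238*(1/298236) = 43873/49706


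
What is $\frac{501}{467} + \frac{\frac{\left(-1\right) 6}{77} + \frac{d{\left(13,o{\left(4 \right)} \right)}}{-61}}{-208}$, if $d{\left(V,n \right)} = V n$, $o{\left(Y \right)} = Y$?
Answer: $\frac{245752883}{228123896} \approx 1.0773$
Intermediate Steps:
$\frac{501}{467} + \frac{\frac{\left(-1\right) 6}{77} + \frac{d{\left(13,o{\left(4 \right)} \right)}}{-61}}{-208} = \frac{501}{467} + \frac{\frac{\left(-1\right) 6}{77} + \frac{13 \cdot 4}{-61}}{-208} = 501 \cdot \frac{1}{467} + \left(\left(-6\right) \frac{1}{77} + 52 \left(- \frac{1}{61}\right)\right) \left(- \frac{1}{208}\right) = \frac{501}{467} + \left(- \frac{6}{77} - \frac{52}{61}\right) \left(- \frac{1}{208}\right) = \frac{501}{467} - - \frac{2185}{488488} = \frac{501}{467} + \frac{2185}{488488} = \frac{245752883}{228123896}$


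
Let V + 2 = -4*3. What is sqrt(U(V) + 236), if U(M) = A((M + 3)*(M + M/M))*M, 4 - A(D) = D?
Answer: sqrt(2182) ≈ 46.712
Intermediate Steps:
A(D) = 4 - D
V = -14 (V = -2 - 4*3 = -2 - 12 = -14)
U(M) = M*(4 - (1 + M)*(3 + M)) (U(M) = (4 - (M + 3)*(M + M/M))*M = (4 - (3 + M)*(M + 1))*M = (4 - (3 + M)*(1 + M))*M = (4 - (1 + M)*(3 + M))*M = M*(4 - (1 + M)*(3 + M)))
sqrt(U(V) + 236) = sqrt(-14*(1 - 1*(-14)**2 - 4*(-14)) + 236) = sqrt(-14*(1 - 1*196 + 56) + 236) = sqrt(-14*(1 - 196 + 56) + 236) = sqrt(-14*(-139) + 236) = sqrt(1946 + 236) = sqrt(2182)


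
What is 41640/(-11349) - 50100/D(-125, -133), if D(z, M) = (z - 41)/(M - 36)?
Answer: -16016293390/313989 ≈ -51009.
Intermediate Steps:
D(z, M) = (-41 + z)/(-36 + M)
41640/(-11349) - 50100/D(-125, -133) = 41640/(-11349) - 50100*(-36 - 133)/(-41 - 125) = 41640*(-1/11349) - 50100/(-166/(-169)) = -13880/3783 - 50100/((-1/169*(-166))) = -13880/3783 - 50100/166/169 = -13880/3783 - 50100*169/166 = -13880/3783 - 4233450/83 = -16016293390/313989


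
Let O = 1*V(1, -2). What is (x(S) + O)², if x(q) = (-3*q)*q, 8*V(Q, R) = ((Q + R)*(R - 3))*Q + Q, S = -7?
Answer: 342225/16 ≈ 21389.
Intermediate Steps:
V(Q, R) = Q/8 + Q*(-3 + R)*(Q + R)/8 (V(Q, R) = (((Q + R)*(R - 3))*Q + Q)/8 = (((Q + R)*(-3 + R))*Q + Q)/8 = (((-3 + R)*(Q + R))*Q + Q)/8 = (Q*(-3 + R)*(Q + R) + Q)/8 = (Q + Q*(-3 + R)*(Q + R))/8 = Q/8 + Q*(-3 + R)*(Q + R)/8)
x(q) = -3*q²
O = ¾ (O = 1*((⅛)*1*(1 + (-2)² - 3*1 - 3*(-2) + 1*(-2))) = 1*((⅛)*1*(1 + 4 - 3 + 6 - 2)) = 1*((⅛)*1*6) = 1*(¾) = ¾ ≈ 0.75000)
(x(S) + O)² = (-3*(-7)² + ¾)² = (-3*49 + ¾)² = (-147 + ¾)² = (-585/4)² = 342225/16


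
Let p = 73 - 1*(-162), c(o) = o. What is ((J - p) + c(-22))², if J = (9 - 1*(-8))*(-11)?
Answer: 197136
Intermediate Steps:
J = -187 (J = (9 + 8)*(-11) = 17*(-11) = -187)
p = 235 (p = 73 + 162 = 235)
((J - p) + c(-22))² = ((-187 - 1*235) - 22)² = ((-187 - 235) - 22)² = (-422 - 22)² = (-444)² = 197136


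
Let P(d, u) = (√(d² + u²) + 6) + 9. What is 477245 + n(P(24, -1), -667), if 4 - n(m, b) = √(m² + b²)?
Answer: 477249 - √(445691 + 30*√577) ≈ 4.7658e+5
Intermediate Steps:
P(d, u) = 15 + √(d² + u²) (P(d, u) = (6 + √(d² + u²)) + 9 = 15 + √(d² + u²))
n(m, b) = 4 - √(b² + m²) (n(m, b) = 4 - √(m² + b²) = 4 - √(b² + m²))
477245 + n(P(24, -1), -667) = 477245 + (4 - √((-667)² + (15 + √(24² + (-1)²))²)) = 477245 + (4 - √(444889 + (15 + √(576 + 1))²)) = 477245 + (4 - √(444889 + (15 + √577)²)) = 477249 - √(444889 + (15 + √577)²)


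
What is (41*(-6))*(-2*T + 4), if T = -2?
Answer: -1968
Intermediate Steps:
(41*(-6))*(-2*T + 4) = (41*(-6))*(-2*(-2) + 4) = -246*(4 + 4) = -246*8 = -1968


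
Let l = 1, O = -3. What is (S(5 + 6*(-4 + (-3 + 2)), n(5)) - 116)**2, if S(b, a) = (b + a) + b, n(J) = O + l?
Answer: 28224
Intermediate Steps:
n(J) = -2 (n(J) = -3 + 1 = -2)
S(b, a) = a + 2*b (S(b, a) = (a + b) + b = a + 2*b)
(S(5 + 6*(-4 + (-3 + 2)), n(5)) - 116)**2 = ((-2 + 2*(5 + 6*(-4 + (-3 + 2)))) - 116)**2 = ((-2 + 2*(5 + 6*(-4 - 1))) - 116)**2 = ((-2 + 2*(5 + 6*(-5))) - 116)**2 = ((-2 + 2*(5 - 30)) - 116)**2 = ((-2 + 2*(-25)) - 116)**2 = ((-2 - 50) - 116)**2 = (-52 - 116)**2 = (-168)**2 = 28224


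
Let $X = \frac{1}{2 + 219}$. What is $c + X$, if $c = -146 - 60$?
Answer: $- \frac{45525}{221} \approx -206.0$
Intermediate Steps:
$c = -206$ ($c = -146 - 60 = -206$)
$X = \frac{1}{221} \approx 0.0045249$
$c + X = -206 + \frac{1}{221} = - \frac{45525}{221}$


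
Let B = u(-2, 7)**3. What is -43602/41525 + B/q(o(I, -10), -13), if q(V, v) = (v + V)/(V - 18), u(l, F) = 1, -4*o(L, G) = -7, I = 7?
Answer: 147407/373725 ≈ 0.39443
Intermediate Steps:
o(L, G) = 7/4 (o(L, G) = -1/4*(-7) = 7/4)
q(V, v) = (V + v)/(-18 + V)
B = 1 (B = 1**3 = 1)
-43602/41525 + B/q(o(I, -10), -13) = -43602/41525 + 1/((7/4 - 13)/(-18 + 7/4)) = -43602*1/41525 + 1/(-45/4/(-65/4)) = -43602/41525 + 1/(-4/65*(-45/4)) = -43602/41525 + 1/(9/13) = -43602/41525 + 1*(13/9) = -43602/41525 + 13/9 = 147407/373725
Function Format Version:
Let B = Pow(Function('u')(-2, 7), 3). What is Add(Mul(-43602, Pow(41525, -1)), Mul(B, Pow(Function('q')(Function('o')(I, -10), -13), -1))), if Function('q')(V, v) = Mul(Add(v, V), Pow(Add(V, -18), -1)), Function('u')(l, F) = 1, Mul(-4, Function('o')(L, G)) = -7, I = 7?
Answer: Rational(147407, 373725) ≈ 0.39443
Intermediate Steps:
Function('o')(L, G) = Rational(7, 4) (Function('o')(L, G) = Mul(Rational(-1, 4), -7) = Rational(7, 4))
Function('q')(V, v) = Mul(Pow(Add(-18, V), -1), Add(V, v)) (Function('q')(V, v) = Mul(Add(V, v), Pow(Add(-18, V), -1)) = Mul(Pow(Add(-18, V), -1), Add(V, v)))
B = 1 (B = Pow(1, 3) = 1)
Add(Mul(-43602, Pow(41525, -1)), Mul(B, Pow(Function('q')(Function('o')(I, -10), -13), -1))) = Add(Mul(-43602, Pow(41525, -1)), Mul(1, Pow(Mul(Pow(Add(-18, Rational(7, 4)), -1), Add(Rational(7, 4), -13)), -1))) = Add(Mul(-43602, Rational(1, 41525)), Mul(1, Pow(Mul(Pow(Rational(-65, 4), -1), Rational(-45, 4)), -1))) = Add(Rational(-43602, 41525), Mul(1, Pow(Mul(Rational(-4, 65), Rational(-45, 4)), -1))) = Add(Rational(-43602, 41525), Mul(1, Pow(Rational(9, 13), -1))) = Add(Rational(-43602, 41525), Mul(1, Rational(13, 9))) = Add(Rational(-43602, 41525), Rational(13, 9)) = Rational(147407, 373725)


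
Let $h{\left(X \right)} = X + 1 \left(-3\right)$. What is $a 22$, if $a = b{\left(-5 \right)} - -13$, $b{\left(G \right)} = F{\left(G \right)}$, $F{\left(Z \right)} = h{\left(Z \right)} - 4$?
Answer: $22$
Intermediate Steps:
$h{\left(X \right)} = -3 + X$ ($h{\left(X \right)} = X - 3 = -3 + X$)
$F{\left(Z \right)} = -7 + Z$ ($F{\left(Z \right)} = \left(-3 + Z\right) - 4 = -7 + Z$)
$b{\left(G \right)} = -7 + G$
$a = 1$ ($a = \left(-7 - 5\right) - -13 = -12 + 13 = 1$)
$a 22 = 1 \cdot 22 = 22$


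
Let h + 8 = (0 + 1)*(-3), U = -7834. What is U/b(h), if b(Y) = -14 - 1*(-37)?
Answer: -7834/23 ≈ -340.61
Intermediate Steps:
h = -11 (h = -8 + (0 + 1)*(-3) = -8 + 1*(-3) = -8 - 3 = -11)
b(Y) = 23 (b(Y) = -14 + 37 = 23)
U/b(h) = -7834/23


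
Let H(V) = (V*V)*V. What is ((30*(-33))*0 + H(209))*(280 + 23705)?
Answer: 218966956065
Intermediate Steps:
H(V) = V³ (H(V) = V²*V = V³)
((30*(-33))*0 + H(209))*(280 + 23705) = ((30*(-33))*0 + 209³)*(280 + 23705) = (-990*0 + 9129329)*23985 = (0 + 9129329)*23985 = 9129329*23985 = 218966956065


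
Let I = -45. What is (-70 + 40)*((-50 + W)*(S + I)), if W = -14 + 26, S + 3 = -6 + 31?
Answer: -26220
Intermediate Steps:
S = 22 (S = -3 + (-6 + 31) = -3 + 25 = 22)
W = 12
(-70 + 40)*((-50 + W)*(S + I)) = (-70 + 40)*((-50 + 12)*(22 - 45)) = -(-1140)*(-23) = -30*874 = -26220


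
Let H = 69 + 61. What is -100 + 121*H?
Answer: 15630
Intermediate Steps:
H = 130
-100 + 121*H = -100 + 121*130 = -100 + 15730 = 15630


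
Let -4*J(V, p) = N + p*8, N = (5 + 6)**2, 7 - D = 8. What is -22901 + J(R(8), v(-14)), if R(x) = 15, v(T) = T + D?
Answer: -91605/4 ≈ -22901.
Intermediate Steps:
D = -1 (D = 7 - 1*8 = 7 - 8 = -1)
v(T) = -1 + T (v(T) = T - 1 = -1 + T)
N = 121 (N = 11**2 = 121)
J(V, p) = -121/4 - 2*p (J(V, p) = -(121 + p*8)/4 = -(121 + 8*p)/4 = -121/4 - 2*p)
-22901 + J(R(8), v(-14)) = -22901 + (-121/4 - 2*(-1 - 14)) = -22901 + (-121/4 - 2*(-15)) = -22901 + (-121/4 + 30) = -22901 - 1/4 = -91605/4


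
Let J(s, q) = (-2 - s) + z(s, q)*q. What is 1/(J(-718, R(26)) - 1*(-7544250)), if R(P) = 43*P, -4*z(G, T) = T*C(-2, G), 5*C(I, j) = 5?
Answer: 1/7232485 ≈ 1.3827e-7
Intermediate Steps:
C(I, j) = 1 (C(I, j) = (⅕)*5 = 1)
z(G, T) = -T/4
J(s, q) = -2 - s - q²/4 (J(s, q) = (-2 - s) + (-q/4)*q = (-2 - s) - q²/4 = -2 - s - q²/4)
1/(J(-718, R(26)) - 1*(-7544250)) = 1/((-2 - 1*(-718) - (43*26)²/4) - 1*(-7544250)) = 1/((-2 + 718 - ¼*1118²) + 7544250) = 1/((-2 + 718 - ¼*1249924) + 7544250) = 1/((-2 + 718 - 312481) + 7544250) = 1/(-311765 + 7544250) = 1/7232485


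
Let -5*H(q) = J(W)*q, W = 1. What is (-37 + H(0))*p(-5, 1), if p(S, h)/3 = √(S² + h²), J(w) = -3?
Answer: -111*√26 ≈ -565.99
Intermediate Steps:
H(q) = 3*q/5 (H(q) = -(-3)*q/5 = 3*q/5)
p(S, h) = 3*√(S² + h²)
(-37 + H(0))*p(-5, 1) = (-37 + (⅗)*0)*(3*√((-5)² + 1²)) = (-37 + 0)*(3*√(25 + 1)) = -111*√26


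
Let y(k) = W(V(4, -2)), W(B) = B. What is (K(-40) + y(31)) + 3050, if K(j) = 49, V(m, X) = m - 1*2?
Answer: 3101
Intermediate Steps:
V(m, X) = -2 + m (V(m, X) = m - 2 = -2 + m)
y(k) = 2 (y(k) = -2 + 4 = 2)
(K(-40) + y(31)) + 3050 = (49 + 2) + 3050 = 51 + 3050 = 3101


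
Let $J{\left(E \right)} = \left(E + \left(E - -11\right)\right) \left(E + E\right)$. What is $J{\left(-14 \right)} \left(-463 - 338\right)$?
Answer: $-381276$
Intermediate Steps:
$J{\left(E \right)} = 2 E \left(11 + 2 E\right)$ ($J{\left(E \right)} = \left(E + \left(E + 11\right)\right) 2 E = \left(E + \left(11 + E\right)\right) 2 E = \left(11 + 2 E\right) 2 E = 2 E \left(11 + 2 E\right)$)
$J{\left(-14 \right)} \left(-463 - 338\right) = 2 \left(-14\right) \left(11 + 2 \left(-14\right)\right) \left(-463 - 338\right) = 2 \left(-14\right) \left(11 - 28\right) \left(-801\right) = 2 \left(-14\right) \left(-17\right) \left(-801\right) = 476 \left(-801\right) = -381276$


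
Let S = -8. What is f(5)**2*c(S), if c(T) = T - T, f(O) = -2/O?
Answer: 0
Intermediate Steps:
c(T) = 0
f(5)**2*c(S) = (-2/5)**2*0 = (4/25)*0 = 0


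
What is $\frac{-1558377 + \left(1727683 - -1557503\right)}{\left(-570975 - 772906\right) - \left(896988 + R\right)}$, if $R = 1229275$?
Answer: $- \frac{1726809}{3470144} \approx -0.49762$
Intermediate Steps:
$\frac{-1558377 + \left(1727683 - -1557503\right)}{\left(-570975 - 772906\right) - \left(896988 + R\right)} = \frac{-1558377 + \left(1727683 - -1557503\right)}{\left(-570975 - 772906\right) - 2126263} = \frac{-1558377 + \left(1727683 + 1557503\right)}{\left(-570975 - 772906\right) - 2126263} = \frac{-1558377 + 3285186}{-1343881 - 2126263} = \frac{1726809}{-3470144} = 1726809 \left(- \frac{1}{3470144}\right) = - \frac{1726809}{3470144}$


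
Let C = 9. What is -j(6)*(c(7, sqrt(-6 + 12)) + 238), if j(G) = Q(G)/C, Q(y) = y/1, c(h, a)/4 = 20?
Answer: -212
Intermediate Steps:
c(h, a) = 80 (c(h, a) = 4*20 = 80)
Q(y) = y (Q(y) = y*1 = y)
j(G) = G/9
-j(6)*(c(7, sqrt(-6 + 12)) + 238) = -(1/9)*6*(80 + 238) = -2*318/3 = -1*212 = -212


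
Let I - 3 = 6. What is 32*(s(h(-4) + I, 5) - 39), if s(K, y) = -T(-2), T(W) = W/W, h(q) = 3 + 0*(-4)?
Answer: -1280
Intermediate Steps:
h(q) = 3 (h(q) = 3 + 0 = 3)
T(W) = 1
I = 9 (I = 3 + 6 = 9)
s(K, y) = -1 (s(K, y) = -1*1 = -1)
32*(s(h(-4) + I, 5) - 39) = 32*(-1 - 39) = 32*(-40) = -1280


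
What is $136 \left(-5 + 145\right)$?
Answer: $19040$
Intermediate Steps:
$136 \left(-5 + 145\right) = 136 \cdot 140 = 19040$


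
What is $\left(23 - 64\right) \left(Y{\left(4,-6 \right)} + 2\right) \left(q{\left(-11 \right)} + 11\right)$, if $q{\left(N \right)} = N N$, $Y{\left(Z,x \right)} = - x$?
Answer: $-43296$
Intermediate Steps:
$q{\left(N \right)} = N^{2}$
$\left(23 - 64\right) \left(Y{\left(4,-6 \right)} + 2\right) \left(q{\left(-11 \right)} + 11\right) = \left(23 - 64\right) \left(\left(-1\right) \left(-6\right) + 2\right) \left(\left(-11\right)^{2} + 11\right) = - 41 \left(6 + 2\right) \left(121 + 11\right) = \left(-41\right) 8 \cdot 132 = \left(-328\right) 132 = -43296$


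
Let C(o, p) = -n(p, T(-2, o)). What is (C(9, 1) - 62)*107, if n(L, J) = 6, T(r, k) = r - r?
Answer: -7276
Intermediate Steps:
T(r, k) = 0
C(o, p) = -6 (C(o, p) = -1*6 = -6)
(C(9, 1) - 62)*107 = (-6 - 62)*107 = -68*107 = -7276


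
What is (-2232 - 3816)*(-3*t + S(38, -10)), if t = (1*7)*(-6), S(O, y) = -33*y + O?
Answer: -2987712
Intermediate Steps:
S(O, y) = O - 33*y
t = -42 (t = 7*(-6) = -42)
(-2232 - 3816)*(-3*t + S(38, -10)) = (-2232 - 3816)*(-3*(-42) + (38 - 33*(-10))) = -6048*(126 + (38 + 330)) = -6048*(126 + 368) = -6048*494 = -2987712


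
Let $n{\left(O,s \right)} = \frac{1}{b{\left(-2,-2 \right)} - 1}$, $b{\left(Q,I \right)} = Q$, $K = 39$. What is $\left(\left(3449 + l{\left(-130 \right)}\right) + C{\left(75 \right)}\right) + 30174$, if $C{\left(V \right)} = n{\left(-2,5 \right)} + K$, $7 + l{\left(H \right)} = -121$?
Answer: $\frac{100601}{3} \approx 33534.0$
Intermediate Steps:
$l{\left(H \right)} = -128$ ($l{\left(H \right)} = -7 - 121 = -128$)
$n{\left(O,s \right)} = - \frac{1}{3}$ ($n{\left(O,s \right)} = \frac{1}{-2 - 1} = \frac{1}{-3} = - \frac{1}{3}$)
$C{\left(V \right)} = \frac{116}{3}$ ($C{\left(V \right)} = - \frac{1}{3} + 39 = \frac{116}{3}$)
$\left(\left(3449 + l{\left(-130 \right)}\right) + C{\left(75 \right)}\right) + 30174 = \left(\left(3449 - 128\right) + \frac{116}{3}\right) + 30174 = \left(3321 + \frac{116}{3}\right) + 30174 = \frac{10079}{3} + 30174 = \frac{100601}{3}$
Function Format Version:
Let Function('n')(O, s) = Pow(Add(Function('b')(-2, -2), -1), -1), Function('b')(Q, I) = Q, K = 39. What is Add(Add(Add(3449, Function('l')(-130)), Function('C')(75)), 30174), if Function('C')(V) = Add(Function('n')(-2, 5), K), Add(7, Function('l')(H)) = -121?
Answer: Rational(100601, 3) ≈ 33534.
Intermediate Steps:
Function('l')(H) = -128 (Function('l')(H) = Add(-7, -121) = -128)
Function('n')(O, s) = Rational(-1, 3) (Function('n')(O, s) = Pow(Add(-2, -1), -1) = Pow(-3, -1) = Rational(-1, 3))
Function('C')(V) = Rational(116, 3) (Function('C')(V) = Add(Rational(-1, 3), 39) = Rational(116, 3))
Add(Add(Add(3449, Function('l')(-130)), Function('C')(75)), 30174) = Add(Add(Add(3449, -128), Rational(116, 3)), 30174) = Add(Add(3321, Rational(116, 3)), 30174) = Add(Rational(10079, 3), 30174) = Rational(100601, 3)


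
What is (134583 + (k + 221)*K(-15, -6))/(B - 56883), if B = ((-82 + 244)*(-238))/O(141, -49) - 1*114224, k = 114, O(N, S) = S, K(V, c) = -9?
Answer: -920976/1192241 ≈ -0.77247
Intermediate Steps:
B = -794060/7 (B = ((-82 + 244)*(-238))/(-49) - 1*114224 = (162*(-238))*(-1/49) - 114224 = -38556*(-1/49) - 114224 = 5508/7 - 114224 = -794060/7 ≈ -1.1344e+5)
(134583 + (k + 221)*K(-15, -6))/(B - 56883) = (134583 + (114 + 221)*(-9))/(-794060/7 - 56883) = (134583 + 335*(-9))/(-1192241/7) = (134583 - 3015)*(-7/1192241) = 131568*(-7/1192241) = -920976/1192241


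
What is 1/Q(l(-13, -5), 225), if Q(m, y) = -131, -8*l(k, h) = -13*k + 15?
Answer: -1/131 ≈ -0.0076336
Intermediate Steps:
l(k, h) = -15/8 + 13*k/8 (l(k, h) = -(-13*k + 15)/8 = -(15 - 13*k)/8 = -15/8 + 13*k/8)
1/Q(l(-13, -5), 225) = 1/(-131) = -1/131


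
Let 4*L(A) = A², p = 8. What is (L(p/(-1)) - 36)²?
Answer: 400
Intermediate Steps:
L(A) = A²/4
(L(p/(-1)) - 36)² = ((8/(-1))²/4 - 36)² = ((8*(-1))²/4 - 36)² = ((¼)*(-8)² - 36)² = ((¼)*64 - 36)² = (16 - 36)² = (-20)² = 400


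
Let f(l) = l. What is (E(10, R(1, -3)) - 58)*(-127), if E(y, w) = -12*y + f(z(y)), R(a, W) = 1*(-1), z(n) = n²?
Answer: 9906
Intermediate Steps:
R(a, W) = -1
E(y, w) = y² - 12*y (E(y, w) = -12*y + y² = y² - 12*y)
(E(10, R(1, -3)) - 58)*(-127) = (10*(-12 + 10) - 58)*(-127) = (10*(-2) - 58)*(-127) = (-20 - 58)*(-127) = -78*(-127) = 9906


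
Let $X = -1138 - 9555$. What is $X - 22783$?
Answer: $-33476$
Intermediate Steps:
$X = -10693$
$X - 22783 = -10693 - 22783 = -33476$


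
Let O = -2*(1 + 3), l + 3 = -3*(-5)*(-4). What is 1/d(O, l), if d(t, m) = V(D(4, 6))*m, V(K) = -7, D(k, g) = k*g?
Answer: 1/441 ≈ 0.0022676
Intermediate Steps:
D(k, g) = g*k
l = -63 (l = -3 - 3*(-5)*(-4) = -3 + 15*(-4) = -3 - 60 = -63)
O = -8 (O = -2*4 = -8)
d(t, m) = -7*m
1/d(O, l) = 1/(-7*(-63)) = 1/441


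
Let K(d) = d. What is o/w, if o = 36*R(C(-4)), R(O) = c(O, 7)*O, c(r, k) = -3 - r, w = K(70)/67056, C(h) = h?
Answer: -4828032/35 ≈ -1.3794e+5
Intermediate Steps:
w = 35/33528 (w = 70/67056 = 70*(1/67056) = 35/33528 ≈ 0.0010439)
R(O) = O*(-3 - O) (R(O) = (-3 - O)*O = O*(-3 - O))
o = -144 (o = 36*(-1*(-4)*(3 - 4)) = 36*(-1*(-4)*(-1)) = 36*(-4) = -144)
o/w = -144/35/33528 = -144*33528/35 = -4828032/35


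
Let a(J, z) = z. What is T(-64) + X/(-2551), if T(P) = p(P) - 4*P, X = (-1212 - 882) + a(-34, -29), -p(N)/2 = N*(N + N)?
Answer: -41140405/2551 ≈ -16127.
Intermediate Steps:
p(N) = -4*N² (p(N) = -2*N*(N + N) = -2*N*2*N = -4*N²)
X = -2123 (X = (-1212 - 882) - 29 = -2094 - 29 = -2123)
T(P) = -4*P - 4*P² (T(P) = -4*P² - 4*P = -4*P - 4*P²)
T(-64) + X/(-2551) = 4*(-64)*(-1 - 1*(-64)) - 2123/(-2551) = 4*(-64)*(-1 + 64) - 2123*(-1/2551) = 4*(-64)*63 + 2123/2551 = -16128 + 2123/2551 = -41140405/2551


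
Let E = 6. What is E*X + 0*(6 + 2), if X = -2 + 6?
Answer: 24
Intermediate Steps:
X = 4
E*X + 0*(6 + 2) = 6*4 + 0*(6 + 2) = 24 + 0*8 = 24 + 0 = 24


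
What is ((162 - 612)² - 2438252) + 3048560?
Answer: 812808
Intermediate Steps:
((162 - 612)² - 2438252) + 3048560 = ((-450)² - 2438252) + 3048560 = (202500 - 2438252) + 3048560 = -2235752 + 3048560 = 812808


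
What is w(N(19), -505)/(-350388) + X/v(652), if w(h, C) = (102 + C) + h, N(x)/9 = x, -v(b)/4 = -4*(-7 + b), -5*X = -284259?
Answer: 8301076141/1506668400 ≈ 5.5096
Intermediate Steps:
X = 284259/5 (X = -⅕*(-284259) = 284259/5 ≈ 56852.)
v(b) = -112 + 16*b (v(b) = -(-16)*(-7 + b) = -4*(28 - 4*b) = -112 + 16*b)
N(x) = 9*x
w(h, C) = 102 + C + h
w(N(19), -505)/(-350388) + X/v(652) = (102 - 505 + 9*19)/(-350388) + 284259/(5*(-112 + 16*652)) = (102 - 505 + 171)*(-1/350388) + 284259/(5*(-112 + 10432)) = -232*(-1/350388) + (284259/5)/10320 = 58/87597 + (284259/5)*(1/10320) = 58/87597 + 94753/17200 = 8301076141/1506668400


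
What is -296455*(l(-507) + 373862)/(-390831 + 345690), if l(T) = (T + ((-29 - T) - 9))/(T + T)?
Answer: 56192468052115/22886487 ≈ 2.4553e+6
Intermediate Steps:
l(T) = -19/T (l(T) = (T + (-38 - T))/((2*T)) = -19/T)
-296455*(l(-507) + 373862)/(-390831 + 345690) = -296455*(-19/(-507) + 373862)/(-390831 + 345690) = -296455/((-45141/(-19*(-1/507) + 373862))) = -296455/((-45141/(19/507 + 373862))) = -296455/((-45141/189548053/507)) = -296455/((-45141*507/189548053)) = -296455/(-22886487/189548053) = -296455*(-189548053/22886487) = 56192468052115/22886487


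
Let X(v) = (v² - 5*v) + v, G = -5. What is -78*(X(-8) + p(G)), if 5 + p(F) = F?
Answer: -6708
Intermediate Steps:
p(F) = -5 + F
X(v) = v² - 4*v
-78*(X(-8) + p(G)) = -78*(-8*(-4 - 8) + (-5 - 5)) = -78*(-8*(-12) - 10) = -78*(96 - 10) = -78*86 = -6708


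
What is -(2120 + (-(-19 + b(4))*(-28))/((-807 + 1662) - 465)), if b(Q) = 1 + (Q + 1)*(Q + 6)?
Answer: -413848/195 ≈ -2122.3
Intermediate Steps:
b(Q) = 1 + (1 + Q)*(6 + Q)
-(2120 + (-(-19 + b(4))*(-28))/((-807 + 1662) - 465)) = -(2120 + (-(-19 + (7 + 4² + 7*4))*(-28))/((-807 + 1662) - 465)) = -(2120 + (-(-19 + (7 + 16 + 28))*(-28))/(855 - 465)) = -(2120 - (-19 + 51)*(-28)/390) = -(2120 - 32*(-28)*(1/390)) = -(2120 - 1*(-896)*(1/390)) = -(2120 + 896*(1/390)) = -(2120 + 448/195) = -1*413848/195 = -413848/195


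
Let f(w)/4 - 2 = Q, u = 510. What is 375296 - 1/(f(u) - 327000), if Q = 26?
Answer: 122679758849/326888 ≈ 3.7530e+5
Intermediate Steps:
f(w) = 112 (f(w) = 8 + 4*26 = 8 + 104 = 112)
375296 - 1/(f(u) - 327000) = 375296 - 1/(112 - 327000) = 375296 - 1/(-326888) = 375296 - 1*(-1/326888) = 375296 + 1/326888 = 122679758849/326888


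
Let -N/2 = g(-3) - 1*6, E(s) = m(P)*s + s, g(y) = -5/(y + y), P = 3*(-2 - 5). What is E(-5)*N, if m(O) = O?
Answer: 3100/3 ≈ 1033.3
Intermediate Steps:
P = -21 (P = 3*(-7) = -21)
g(y) = -5/(2*y) (g(y) = -5*1/(2*y) = -5/(2*y))
E(s) = -20*s (E(s) = -21*s + s = -20*s)
N = 31/3 (N = -2*(-5/2/(-3) - 1*6) = -2*(-5/2*(-1/3) - 6) = -2*(5/6 - 6) = -2*(-31/6) = 31/3 ≈ 10.333)
E(-5)*N = -20*(-5)*(31/3) = 100*(31/3) = 3100/3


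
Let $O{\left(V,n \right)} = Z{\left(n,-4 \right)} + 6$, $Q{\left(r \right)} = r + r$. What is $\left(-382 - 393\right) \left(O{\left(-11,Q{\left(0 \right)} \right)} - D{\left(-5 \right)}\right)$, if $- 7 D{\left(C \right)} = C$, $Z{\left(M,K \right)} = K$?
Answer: $- \frac{6975}{7} \approx -996.43$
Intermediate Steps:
$Q{\left(r \right)} = 2 r$
$O{\left(V,n \right)} = 2$ ($O{\left(V,n \right)} = -4 + 6 = 2$)
$D{\left(C \right)} = - \frac{C}{7}$
$\left(-382 - 393\right) \left(O{\left(-11,Q{\left(0 \right)} \right)} - D{\left(-5 \right)}\right) = \left(-382 - 393\right) \left(2 - \left(- \frac{1}{7}\right) \left(-5\right)\right) = - 775 \left(2 - \frac{5}{7}\right) = \left(-775\right) \frac{9}{7} = - \frac{6975}{7}$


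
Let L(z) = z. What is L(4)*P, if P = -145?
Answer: -580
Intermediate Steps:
L(4)*P = 4*(-145) = -580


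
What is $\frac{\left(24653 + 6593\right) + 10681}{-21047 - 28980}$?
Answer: $- \frac{41927}{50027} \approx -0.83809$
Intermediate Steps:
$\frac{\left(24653 + 6593\right) + 10681}{-21047 - 28980} = \frac{31246 + 10681}{-50027} = 41927 \left(- \frac{1}{50027}\right) = - \frac{41927}{50027}$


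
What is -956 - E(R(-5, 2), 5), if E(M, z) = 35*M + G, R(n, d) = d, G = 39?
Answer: -1065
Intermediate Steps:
E(M, z) = 39 + 35*M (E(M, z) = 35*M + 39 = 39 + 35*M)
-956 - E(R(-5, 2), 5) = -956 - (39 + 35*2) = -956 - (39 + 70) = -956 - 1*109 = -956 - 109 = -1065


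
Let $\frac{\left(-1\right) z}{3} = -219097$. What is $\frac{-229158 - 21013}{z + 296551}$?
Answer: $- \frac{250171}{953842} \approx -0.26228$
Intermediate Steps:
$z = 657291$ ($z = \left(-3\right) \left(-219097\right) = 657291$)
$\frac{-229158 - 21013}{z + 296551} = \frac{-229158 - 21013}{657291 + 296551} = - \frac{250171}{953842}$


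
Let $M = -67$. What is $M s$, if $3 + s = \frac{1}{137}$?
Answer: $\frac{27470}{137} \approx 200.51$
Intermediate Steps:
$s = - \frac{410}{137}$ ($s = -3 + \frac{1}{137} = - \frac{410}{137} \approx -2.9927$)
$M s = \left(-67\right) \left(- \frac{410}{137}\right) = \frac{27470}{137}$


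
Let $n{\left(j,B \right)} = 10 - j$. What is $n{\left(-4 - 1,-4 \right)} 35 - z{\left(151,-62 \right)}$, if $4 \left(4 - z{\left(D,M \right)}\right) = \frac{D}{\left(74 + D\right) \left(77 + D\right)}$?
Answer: $\frac{106909351}{205200} \approx 521.0$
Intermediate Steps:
$z{\left(D,M \right)} = 4 - \frac{D}{4 \left(74 + D\right) \left(77 + D\right)}$ ($z{\left(D,M \right)} = 4 - \frac{D \frac{1}{\left(74 + D\right) \left(77 + D\right)}}{4} = 4 - \frac{D \frac{1}{74 + D} \frac{1}{77 + D}}{4} = 4 - \frac{D}{4 \left(74 + D\right) \left(77 + D\right)}$)
$n{\left(-4 - 1,-4 \right)} 35 - z{\left(151,-62 \right)} = \left(10 - \left(-4 - 1\right)\right) 35 - \frac{91168 + 16 \cdot 151^{2} + 2415 \cdot 151}{4 \left(5698 + 151^{2} + 151 \cdot 151\right)} = \left(10 - \left(-4 - 1\right)\right) 35 - \frac{91168 + 16 \cdot 22801 + 364665}{4 \left(5698 + 22801 + 22801\right)} = \left(10 - -5\right) 35 - \frac{91168 + 364816 + 364665}{4 \cdot 51300} = \left(10 + 5\right) 35 - \frac{1}{4} \cdot \frac{1}{51300} \cdot 820649 = 15 \cdot 35 - \frac{820649}{205200} = 525 - \frac{820649}{205200} = \frac{106909351}{205200}$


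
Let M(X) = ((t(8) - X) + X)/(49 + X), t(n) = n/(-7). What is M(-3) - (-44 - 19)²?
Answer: -639013/161 ≈ -3969.0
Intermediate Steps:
t(n) = -n/7 (t(n) = n*(-⅐) = -n/7)
M(X) = -8/(7*(49 + X)) (M(X) = ((-⅐*8 - X) + X)/(49 + X) = ((-8/7 - X) + X)/(49 + X) = -8/(7*(49 + X)))
M(-3) - (-44 - 19)² = -8/(343 + 7*(-3)) - (-44 - 19)² = -8/(343 - 21) - 1*(-63)² = -8/322 - 1*3969 = -8*1/322 - 3969 = -4/161 - 3969 = -639013/161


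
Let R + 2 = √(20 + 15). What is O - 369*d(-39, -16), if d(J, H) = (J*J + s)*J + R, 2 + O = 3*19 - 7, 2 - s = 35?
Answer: 21414594 - 369*√35 ≈ 2.1412e+7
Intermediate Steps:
s = -33 (s = 2 - 1*35 = 2 - 35 = -33)
R = -2 + √35 (R = -2 + √(20 + 15) = -2 + √35 ≈ 3.9161)
O = 48 (O = -2 + (3*19 - 7) = -2 + (57 - 7) = -2 + 50 = 48)
d(J, H) = -2 + √35 + J*(-33 + J²) (d(J, H) = (J*J - 33)*J + (-2 + √35) = (J² - 33)*J + (-2 + √35) = (-33 + J²)*J + (-2 + √35) = J*(-33 + J²) + (-2 + √35) = -2 + √35 + J*(-33 + J²))
O - 369*d(-39, -16) = 48 - 369*(-2 + √35 + (-39)³ - 33*(-39)) = 48 - 369*(-2 + √35 - 59319 + 1287) = 48 - 369*(-58034 + √35) = 48 + (21414546 - 369*√35) = 21414594 - 369*√35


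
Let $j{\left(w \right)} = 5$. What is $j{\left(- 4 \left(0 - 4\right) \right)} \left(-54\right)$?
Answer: $-270$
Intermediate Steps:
$j{\left(- 4 \left(0 - 4\right) \right)} \left(-54\right) = 5 \left(-54\right) = -270$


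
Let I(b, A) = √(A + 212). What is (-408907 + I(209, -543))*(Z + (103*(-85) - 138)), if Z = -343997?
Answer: 144299191230 - 352890*I*√331 ≈ 1.443e+11 - 6.4203e+6*I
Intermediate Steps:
I(b, A) = √(212 + A)
(-408907 + I(209, -543))*(Z + (103*(-85) - 138)) = (-408907 + √(212 - 543))*(-343997 + (103*(-85) - 138)) = (-408907 + √(-331))*(-343997 + (-8755 - 138)) = (-408907 + I*√331)*(-343997 - 8893) = (-408907 + I*√331)*(-352890) = 144299191230 - 352890*I*√331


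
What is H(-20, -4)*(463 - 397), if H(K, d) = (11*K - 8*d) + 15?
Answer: -11418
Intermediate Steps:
H(K, d) = 15 - 8*d + 11*K (H(K, d) = (-8*d + 11*K) + 15 = 15 - 8*d + 11*K)
H(-20, -4)*(463 - 397) = (15 - 8*(-4) + 11*(-20))*(463 - 397) = (15 + 32 - 220)*66 = -173*66 = -11418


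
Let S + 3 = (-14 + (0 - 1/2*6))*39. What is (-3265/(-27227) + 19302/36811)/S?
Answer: -645723469/667500562602 ≈ -0.00096738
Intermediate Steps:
S = -666 (S = -3 + (-14 + (0 - 1/2*6))*39 = -3 + (-14 + (0 - 1*½*6))*39 = -3 + (-14 + (0 - ½*6))*39 = -3 + (-14 + (0 - 3))*39 = -3 + (-14 - 3)*39 = -3 - 17*39 = -3 - 663 = -666)
(-3265/(-27227) + 19302/36811)/S = (-3265/(-27227) + 19302/36811)/(-666) = (-3265*(-1/27227) + 19302*(1/36811))*(-1/666) = (3265/27227 + 19302/36811)*(-1/666) = (645723469/1002253097)*(-1/666) = -645723469/667500562602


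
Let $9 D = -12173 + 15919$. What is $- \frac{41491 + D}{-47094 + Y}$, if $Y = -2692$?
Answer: $\frac{377165}{448074} \approx 0.84175$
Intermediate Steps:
$D = \frac{3746}{9}$ ($D = \frac{-12173 + 15919}{9} = \frac{1}{9} \cdot 3746 = \frac{3746}{9} \approx 416.22$)
$- \frac{41491 + D}{-47094 + Y} = - \frac{41491 + \frac{3746}{9}}{-47094 - 2692} = - \frac{377165}{9 \left(-49786\right)} = - \frac{377165 \left(-1\right)}{9 \cdot 49786} = \left(-1\right) \left(- \frac{377165}{448074}\right) = \frac{377165}{448074}$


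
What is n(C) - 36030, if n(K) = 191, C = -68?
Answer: -35839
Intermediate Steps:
n(C) - 36030 = 191 - 36030 = -35839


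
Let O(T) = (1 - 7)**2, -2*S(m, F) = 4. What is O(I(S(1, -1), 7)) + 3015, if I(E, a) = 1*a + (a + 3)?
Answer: 3051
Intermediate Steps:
S(m, F) = -2 (S(m, F) = -1/2*4 = -2)
I(E, a) = 3 + 2*a (I(E, a) = a + (3 + a) = 3 + 2*a)
O(T) = 36 (O(T) = (-6)**2 = 36)
O(I(S(1, -1), 7)) + 3015 = 36 + 3015 = 3051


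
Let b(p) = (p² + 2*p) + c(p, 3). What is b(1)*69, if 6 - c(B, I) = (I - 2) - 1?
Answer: 621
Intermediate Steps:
c(B, I) = 9 - I (c(B, I) = 6 - ((I - 2) - 1) = 6 - ((-2 + I) - 1) = 6 - (-3 + I) = 6 + (3 - I) = 9 - I)
b(p) = 6 + p² + 2*p (b(p) = (p² + 2*p) + (9 - 1*3) = (p² + 2*p) + (9 - 3) = (p² + 2*p) + 6 = 6 + p² + 2*p)
b(1)*69 = (6 + 1² + 2*1)*69 = (6 + 1 + 2)*69 = 9*69 = 621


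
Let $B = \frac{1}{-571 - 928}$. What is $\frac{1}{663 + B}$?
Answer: $\frac{1499}{993836} \approx 0.0015083$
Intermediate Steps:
$B = - \frac{1}{1499}$ ($B = \frac{1}{-1499} = - \frac{1}{1499} \approx -0.00066711$)
$\frac{1}{663 + B} = \frac{1}{663 - \frac{1}{1499}} = \frac{1}{\frac{993836}{1499}} = \frac{1499}{993836}$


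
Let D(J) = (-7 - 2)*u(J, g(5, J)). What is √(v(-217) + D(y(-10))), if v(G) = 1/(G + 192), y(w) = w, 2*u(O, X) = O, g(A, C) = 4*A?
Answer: 2*√281/5 ≈ 6.7052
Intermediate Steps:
u(O, X) = O/2
D(J) = -9*J/2 (D(J) = (-7 - 2)*(J/2) = -9*J/2)
v(G) = 1/(192 + G)
√(v(-217) + D(y(-10))) = √(1/(192 - 217) - 9/2*(-10)) = √(1/(-25) + 45) = √(-1/25 + 45) = √(1124/25) = 2*√281/5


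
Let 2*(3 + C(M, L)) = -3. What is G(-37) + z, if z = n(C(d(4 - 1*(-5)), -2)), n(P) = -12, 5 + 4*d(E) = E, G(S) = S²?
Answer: 1357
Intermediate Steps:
d(E) = -5/4 + E/4
C(M, L) = -9/2 (C(M, L) = -3 + (½)*(-3) = -3 - 3/2 = -9/2)
z = -12
G(-37) + z = (-37)² - 12 = 1369 - 12 = 1357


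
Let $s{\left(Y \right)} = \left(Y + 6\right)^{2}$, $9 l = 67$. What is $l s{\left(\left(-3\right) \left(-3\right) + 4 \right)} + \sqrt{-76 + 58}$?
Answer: $\frac{24187}{9} + 3 i \sqrt{2} \approx 2687.4 + 4.2426 i$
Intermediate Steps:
$l = \frac{67}{9}$ ($l = \frac{1}{9} \cdot 67 = \frac{67}{9} \approx 7.4444$)
$s{\left(Y \right)} = \left(6 + Y\right)^{2}$
$l s{\left(\left(-3\right) \left(-3\right) + 4 \right)} + \sqrt{-76 + 58} = \frac{67 \left(6 + \left(\left(-3\right) \left(-3\right) + 4\right)\right)^{2}}{9} + \sqrt{-76 + 58} = \frac{67 \left(6 + \left(9 + 4\right)\right)^{2}}{9} + \sqrt{-18} = \frac{67 \left(6 + 13\right)^{2}}{9} + 3 i \sqrt{2} = \frac{67 \cdot 19^{2}}{9} + 3 i \sqrt{2} = \frac{67}{9} \cdot 361 + 3 i \sqrt{2} = \frac{24187}{9} + 3 i \sqrt{2}$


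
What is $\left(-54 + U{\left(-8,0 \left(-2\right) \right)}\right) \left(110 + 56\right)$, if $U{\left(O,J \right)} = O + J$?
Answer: $-10292$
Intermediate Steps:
$U{\left(O,J \right)} = J + O$
$\left(-54 + U{\left(-8,0 \left(-2\right) \right)}\right) \left(110 + 56\right) = \left(-54 + \left(0 \left(-2\right) - 8\right)\right) \left(110 + 56\right) = \left(-54 + \left(0 - 8\right)\right) 166 = \left(-54 - 8\right) 166 = \left(-62\right) 166 = -10292$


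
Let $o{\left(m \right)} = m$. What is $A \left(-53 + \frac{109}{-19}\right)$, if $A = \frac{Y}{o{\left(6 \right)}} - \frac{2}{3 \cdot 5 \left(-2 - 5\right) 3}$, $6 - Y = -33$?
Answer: $- \frac{254138}{665} \approx -382.16$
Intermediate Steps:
$Y = 39$ ($Y = 6 - -33 = 6 + 33 = 39$)
$A = \frac{4099}{630}$ ($A = \frac{39}{6} - \frac{2}{3 \cdot 5 \left(-2 - 5\right) 3} = 39 \cdot \frac{1}{6} - \frac{2}{3 \cdot 5 \left(-7\right) 3} = \frac{13}{2} - \frac{2}{3 \left(-35\right) 3} = \frac{13}{2} - \frac{2}{\left(-105\right) 3} = \frac{13}{2} - \frac{2}{-315} = \frac{13}{2} - - \frac{2}{315} = \frac{13}{2} + \frac{2}{315} = \frac{4099}{630} \approx 6.5063$)
$A \left(-53 + \frac{109}{-19}\right) = \frac{4099 \left(-53 + \frac{109}{-19}\right)}{630} = \frac{4099 \left(-53 + 109 \left(- \frac{1}{19}\right)\right)}{630} = \frac{4099 \left(-53 - \frac{109}{19}\right)}{630} = \frac{4099}{630} \left(- \frac{1116}{19}\right) = - \frac{254138}{665}$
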